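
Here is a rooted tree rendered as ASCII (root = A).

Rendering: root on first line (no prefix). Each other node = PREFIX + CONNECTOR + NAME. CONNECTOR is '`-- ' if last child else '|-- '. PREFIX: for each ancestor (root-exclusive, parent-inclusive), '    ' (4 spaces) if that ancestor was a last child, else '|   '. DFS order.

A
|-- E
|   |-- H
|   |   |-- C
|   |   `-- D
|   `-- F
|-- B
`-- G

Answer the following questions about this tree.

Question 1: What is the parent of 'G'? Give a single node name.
Scan adjacency: G appears as child of A

Answer: A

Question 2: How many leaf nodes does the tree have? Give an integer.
Answer: 5

Derivation:
Leaves (nodes with no children): B, C, D, F, G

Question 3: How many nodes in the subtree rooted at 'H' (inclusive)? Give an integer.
Answer: 3

Derivation:
Subtree rooted at H contains: C, D, H
Count = 3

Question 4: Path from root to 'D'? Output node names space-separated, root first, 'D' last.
Answer: A E H D

Derivation:
Walk down from root: A -> E -> H -> D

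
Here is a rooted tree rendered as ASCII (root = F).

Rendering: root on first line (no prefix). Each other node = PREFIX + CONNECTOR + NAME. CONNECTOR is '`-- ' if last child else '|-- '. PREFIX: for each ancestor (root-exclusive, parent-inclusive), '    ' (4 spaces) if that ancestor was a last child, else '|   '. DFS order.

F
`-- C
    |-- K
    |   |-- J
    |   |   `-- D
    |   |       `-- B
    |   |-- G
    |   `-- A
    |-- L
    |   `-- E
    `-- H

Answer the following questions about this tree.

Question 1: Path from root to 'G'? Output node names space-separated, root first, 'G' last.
Walk down from root: F -> C -> K -> G

Answer: F C K G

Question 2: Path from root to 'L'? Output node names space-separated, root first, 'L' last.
Answer: F C L

Derivation:
Walk down from root: F -> C -> L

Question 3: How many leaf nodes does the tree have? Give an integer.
Leaves (nodes with no children): A, B, E, G, H

Answer: 5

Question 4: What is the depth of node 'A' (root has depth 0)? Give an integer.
Path from root to A: F -> C -> K -> A
Depth = number of edges = 3

Answer: 3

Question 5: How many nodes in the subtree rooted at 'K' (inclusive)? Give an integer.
Answer: 6

Derivation:
Subtree rooted at K contains: A, B, D, G, J, K
Count = 6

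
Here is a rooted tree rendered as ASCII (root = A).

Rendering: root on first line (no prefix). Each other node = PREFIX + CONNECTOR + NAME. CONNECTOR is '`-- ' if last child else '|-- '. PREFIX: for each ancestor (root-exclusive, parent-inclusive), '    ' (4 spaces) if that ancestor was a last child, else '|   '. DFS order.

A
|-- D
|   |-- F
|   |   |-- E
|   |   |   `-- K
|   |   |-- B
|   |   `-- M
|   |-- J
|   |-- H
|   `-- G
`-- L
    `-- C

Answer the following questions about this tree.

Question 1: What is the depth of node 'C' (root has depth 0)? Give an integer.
Path from root to C: A -> L -> C
Depth = number of edges = 2

Answer: 2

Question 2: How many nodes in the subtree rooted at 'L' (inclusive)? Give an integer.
Subtree rooted at L contains: C, L
Count = 2

Answer: 2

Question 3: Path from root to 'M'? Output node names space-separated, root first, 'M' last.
Walk down from root: A -> D -> F -> M

Answer: A D F M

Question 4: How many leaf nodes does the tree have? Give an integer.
Leaves (nodes with no children): B, C, G, H, J, K, M

Answer: 7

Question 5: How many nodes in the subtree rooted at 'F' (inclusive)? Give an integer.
Subtree rooted at F contains: B, E, F, K, M
Count = 5

Answer: 5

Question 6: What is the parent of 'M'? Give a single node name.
Scan adjacency: M appears as child of F

Answer: F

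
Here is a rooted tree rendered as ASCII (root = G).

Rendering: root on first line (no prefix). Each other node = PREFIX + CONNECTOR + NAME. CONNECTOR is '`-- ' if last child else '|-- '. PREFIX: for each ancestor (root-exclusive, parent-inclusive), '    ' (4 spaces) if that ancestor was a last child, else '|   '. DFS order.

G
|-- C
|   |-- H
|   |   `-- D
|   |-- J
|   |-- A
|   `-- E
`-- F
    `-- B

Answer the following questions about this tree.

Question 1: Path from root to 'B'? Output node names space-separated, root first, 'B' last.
Answer: G F B

Derivation:
Walk down from root: G -> F -> B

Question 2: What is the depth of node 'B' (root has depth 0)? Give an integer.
Answer: 2

Derivation:
Path from root to B: G -> F -> B
Depth = number of edges = 2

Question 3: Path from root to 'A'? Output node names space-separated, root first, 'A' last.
Answer: G C A

Derivation:
Walk down from root: G -> C -> A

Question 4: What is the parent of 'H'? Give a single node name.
Answer: C

Derivation:
Scan adjacency: H appears as child of C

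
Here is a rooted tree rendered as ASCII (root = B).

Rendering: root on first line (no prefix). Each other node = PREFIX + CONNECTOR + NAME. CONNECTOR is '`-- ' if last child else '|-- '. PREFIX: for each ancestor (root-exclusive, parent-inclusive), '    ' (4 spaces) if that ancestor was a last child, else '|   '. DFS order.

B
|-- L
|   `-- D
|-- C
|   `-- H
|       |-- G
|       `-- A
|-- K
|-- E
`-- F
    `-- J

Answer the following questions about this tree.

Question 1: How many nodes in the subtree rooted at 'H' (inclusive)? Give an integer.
Subtree rooted at H contains: A, G, H
Count = 3

Answer: 3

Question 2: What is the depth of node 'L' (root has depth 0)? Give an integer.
Path from root to L: B -> L
Depth = number of edges = 1

Answer: 1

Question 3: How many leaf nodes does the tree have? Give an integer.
Leaves (nodes with no children): A, D, E, G, J, K

Answer: 6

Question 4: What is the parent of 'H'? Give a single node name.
Scan adjacency: H appears as child of C

Answer: C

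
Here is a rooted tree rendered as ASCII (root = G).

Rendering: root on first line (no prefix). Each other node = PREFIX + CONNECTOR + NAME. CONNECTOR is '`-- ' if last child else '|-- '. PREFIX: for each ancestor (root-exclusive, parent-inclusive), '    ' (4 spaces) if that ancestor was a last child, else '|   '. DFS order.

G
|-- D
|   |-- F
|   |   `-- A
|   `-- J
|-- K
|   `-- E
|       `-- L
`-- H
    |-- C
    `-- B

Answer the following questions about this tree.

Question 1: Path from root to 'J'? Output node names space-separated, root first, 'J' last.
Walk down from root: G -> D -> J

Answer: G D J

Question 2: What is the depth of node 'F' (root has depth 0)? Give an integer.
Path from root to F: G -> D -> F
Depth = number of edges = 2

Answer: 2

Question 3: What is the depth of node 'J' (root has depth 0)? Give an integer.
Path from root to J: G -> D -> J
Depth = number of edges = 2

Answer: 2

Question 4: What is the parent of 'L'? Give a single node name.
Answer: E

Derivation:
Scan adjacency: L appears as child of E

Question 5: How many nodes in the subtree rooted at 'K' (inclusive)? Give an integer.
Subtree rooted at K contains: E, K, L
Count = 3

Answer: 3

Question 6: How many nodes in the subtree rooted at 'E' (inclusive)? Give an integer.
Subtree rooted at E contains: E, L
Count = 2

Answer: 2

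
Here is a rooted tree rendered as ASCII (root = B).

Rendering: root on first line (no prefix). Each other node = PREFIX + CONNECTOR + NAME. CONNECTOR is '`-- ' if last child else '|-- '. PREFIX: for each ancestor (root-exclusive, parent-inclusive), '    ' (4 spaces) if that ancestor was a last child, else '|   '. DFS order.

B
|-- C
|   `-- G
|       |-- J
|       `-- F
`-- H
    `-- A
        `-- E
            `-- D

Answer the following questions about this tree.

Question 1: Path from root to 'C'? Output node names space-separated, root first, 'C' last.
Walk down from root: B -> C

Answer: B C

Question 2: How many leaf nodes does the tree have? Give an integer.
Answer: 3

Derivation:
Leaves (nodes with no children): D, F, J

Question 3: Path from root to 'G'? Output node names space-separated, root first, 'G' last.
Walk down from root: B -> C -> G

Answer: B C G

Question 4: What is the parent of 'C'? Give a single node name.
Scan adjacency: C appears as child of B

Answer: B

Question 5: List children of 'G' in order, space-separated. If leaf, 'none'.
Node G's children (from adjacency): J, F

Answer: J F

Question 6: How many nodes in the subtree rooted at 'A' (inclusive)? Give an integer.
Answer: 3

Derivation:
Subtree rooted at A contains: A, D, E
Count = 3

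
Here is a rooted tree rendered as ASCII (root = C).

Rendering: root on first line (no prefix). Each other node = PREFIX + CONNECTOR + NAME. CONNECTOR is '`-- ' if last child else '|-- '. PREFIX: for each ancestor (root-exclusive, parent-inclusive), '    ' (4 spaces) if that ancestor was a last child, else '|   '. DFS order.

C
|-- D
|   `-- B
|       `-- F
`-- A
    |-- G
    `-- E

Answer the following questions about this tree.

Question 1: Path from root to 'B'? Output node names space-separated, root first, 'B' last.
Walk down from root: C -> D -> B

Answer: C D B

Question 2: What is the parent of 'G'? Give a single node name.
Scan adjacency: G appears as child of A

Answer: A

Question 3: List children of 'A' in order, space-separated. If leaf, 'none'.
Node A's children (from adjacency): G, E

Answer: G E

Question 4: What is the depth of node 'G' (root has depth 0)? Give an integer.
Answer: 2

Derivation:
Path from root to G: C -> A -> G
Depth = number of edges = 2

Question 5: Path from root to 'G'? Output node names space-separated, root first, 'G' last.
Answer: C A G

Derivation:
Walk down from root: C -> A -> G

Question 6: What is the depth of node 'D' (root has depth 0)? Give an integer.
Path from root to D: C -> D
Depth = number of edges = 1

Answer: 1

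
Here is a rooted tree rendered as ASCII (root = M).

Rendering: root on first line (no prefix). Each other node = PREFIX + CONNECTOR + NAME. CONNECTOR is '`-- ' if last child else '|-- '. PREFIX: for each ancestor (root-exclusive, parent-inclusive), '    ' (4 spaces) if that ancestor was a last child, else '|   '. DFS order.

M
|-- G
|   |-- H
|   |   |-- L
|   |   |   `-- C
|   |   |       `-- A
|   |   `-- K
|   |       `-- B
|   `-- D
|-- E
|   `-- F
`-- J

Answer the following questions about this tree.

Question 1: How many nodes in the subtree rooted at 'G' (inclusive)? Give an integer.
Answer: 8

Derivation:
Subtree rooted at G contains: A, B, C, D, G, H, K, L
Count = 8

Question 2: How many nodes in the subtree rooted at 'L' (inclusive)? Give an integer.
Subtree rooted at L contains: A, C, L
Count = 3

Answer: 3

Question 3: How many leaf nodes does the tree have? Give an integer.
Leaves (nodes with no children): A, B, D, F, J

Answer: 5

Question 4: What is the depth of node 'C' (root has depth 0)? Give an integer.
Path from root to C: M -> G -> H -> L -> C
Depth = number of edges = 4

Answer: 4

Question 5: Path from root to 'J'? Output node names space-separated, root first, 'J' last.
Answer: M J

Derivation:
Walk down from root: M -> J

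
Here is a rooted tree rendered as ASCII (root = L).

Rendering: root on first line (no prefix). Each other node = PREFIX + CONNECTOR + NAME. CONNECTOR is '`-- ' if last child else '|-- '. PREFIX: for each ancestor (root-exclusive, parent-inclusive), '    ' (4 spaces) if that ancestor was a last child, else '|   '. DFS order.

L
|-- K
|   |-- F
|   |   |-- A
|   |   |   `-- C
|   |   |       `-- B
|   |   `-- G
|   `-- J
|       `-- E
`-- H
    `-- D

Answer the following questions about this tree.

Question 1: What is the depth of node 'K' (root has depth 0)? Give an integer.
Path from root to K: L -> K
Depth = number of edges = 1

Answer: 1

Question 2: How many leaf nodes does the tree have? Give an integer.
Answer: 4

Derivation:
Leaves (nodes with no children): B, D, E, G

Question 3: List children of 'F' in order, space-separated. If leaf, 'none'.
Answer: A G

Derivation:
Node F's children (from adjacency): A, G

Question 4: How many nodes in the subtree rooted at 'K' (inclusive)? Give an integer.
Subtree rooted at K contains: A, B, C, E, F, G, J, K
Count = 8

Answer: 8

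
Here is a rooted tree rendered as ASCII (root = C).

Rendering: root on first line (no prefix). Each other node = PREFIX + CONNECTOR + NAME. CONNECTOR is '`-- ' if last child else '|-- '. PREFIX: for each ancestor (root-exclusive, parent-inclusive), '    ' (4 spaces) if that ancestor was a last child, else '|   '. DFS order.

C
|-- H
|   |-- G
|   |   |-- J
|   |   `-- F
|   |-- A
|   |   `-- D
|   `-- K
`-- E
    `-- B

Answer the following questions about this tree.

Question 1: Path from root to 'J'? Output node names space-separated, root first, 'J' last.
Answer: C H G J

Derivation:
Walk down from root: C -> H -> G -> J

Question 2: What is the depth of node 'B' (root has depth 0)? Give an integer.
Path from root to B: C -> E -> B
Depth = number of edges = 2

Answer: 2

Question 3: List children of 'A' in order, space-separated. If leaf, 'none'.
Answer: D

Derivation:
Node A's children (from adjacency): D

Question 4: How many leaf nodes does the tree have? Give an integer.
Leaves (nodes with no children): B, D, F, J, K

Answer: 5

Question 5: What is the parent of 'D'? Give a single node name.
Scan adjacency: D appears as child of A

Answer: A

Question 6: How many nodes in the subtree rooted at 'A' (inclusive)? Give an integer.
Subtree rooted at A contains: A, D
Count = 2

Answer: 2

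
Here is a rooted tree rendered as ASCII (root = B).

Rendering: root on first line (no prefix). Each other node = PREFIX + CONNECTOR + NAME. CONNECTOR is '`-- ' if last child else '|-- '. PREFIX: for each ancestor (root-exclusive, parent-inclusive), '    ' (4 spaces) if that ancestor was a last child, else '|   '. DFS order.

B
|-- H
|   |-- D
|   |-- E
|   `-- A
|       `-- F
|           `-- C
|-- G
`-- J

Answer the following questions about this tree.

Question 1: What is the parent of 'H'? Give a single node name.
Scan adjacency: H appears as child of B

Answer: B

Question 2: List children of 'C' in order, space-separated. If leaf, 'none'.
Node C's children (from adjacency): (leaf)

Answer: none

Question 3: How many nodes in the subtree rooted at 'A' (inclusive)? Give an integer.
Answer: 3

Derivation:
Subtree rooted at A contains: A, C, F
Count = 3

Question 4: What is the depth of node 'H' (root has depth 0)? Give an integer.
Path from root to H: B -> H
Depth = number of edges = 1

Answer: 1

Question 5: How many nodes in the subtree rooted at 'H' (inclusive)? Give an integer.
Subtree rooted at H contains: A, C, D, E, F, H
Count = 6

Answer: 6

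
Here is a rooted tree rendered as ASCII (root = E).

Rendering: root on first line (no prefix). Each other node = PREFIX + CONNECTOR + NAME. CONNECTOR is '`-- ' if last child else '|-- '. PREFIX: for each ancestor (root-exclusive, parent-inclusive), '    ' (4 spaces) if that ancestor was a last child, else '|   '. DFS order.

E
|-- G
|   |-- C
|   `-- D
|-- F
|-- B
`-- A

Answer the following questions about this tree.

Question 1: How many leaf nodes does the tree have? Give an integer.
Leaves (nodes with no children): A, B, C, D, F

Answer: 5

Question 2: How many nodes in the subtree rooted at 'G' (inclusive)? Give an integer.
Answer: 3

Derivation:
Subtree rooted at G contains: C, D, G
Count = 3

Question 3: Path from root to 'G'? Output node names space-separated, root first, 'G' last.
Answer: E G

Derivation:
Walk down from root: E -> G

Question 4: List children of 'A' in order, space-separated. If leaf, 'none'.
Node A's children (from adjacency): (leaf)

Answer: none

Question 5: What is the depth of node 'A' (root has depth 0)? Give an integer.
Path from root to A: E -> A
Depth = number of edges = 1

Answer: 1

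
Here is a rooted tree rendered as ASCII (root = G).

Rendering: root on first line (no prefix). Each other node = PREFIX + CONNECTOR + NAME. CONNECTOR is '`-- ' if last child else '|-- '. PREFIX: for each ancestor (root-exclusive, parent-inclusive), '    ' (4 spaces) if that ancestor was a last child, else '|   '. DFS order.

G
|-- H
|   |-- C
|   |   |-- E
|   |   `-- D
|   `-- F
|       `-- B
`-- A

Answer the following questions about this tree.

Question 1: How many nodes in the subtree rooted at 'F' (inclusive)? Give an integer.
Answer: 2

Derivation:
Subtree rooted at F contains: B, F
Count = 2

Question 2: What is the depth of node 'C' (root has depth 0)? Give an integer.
Path from root to C: G -> H -> C
Depth = number of edges = 2

Answer: 2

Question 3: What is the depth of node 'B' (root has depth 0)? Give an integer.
Answer: 3

Derivation:
Path from root to B: G -> H -> F -> B
Depth = number of edges = 3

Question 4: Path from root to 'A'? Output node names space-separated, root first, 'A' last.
Walk down from root: G -> A

Answer: G A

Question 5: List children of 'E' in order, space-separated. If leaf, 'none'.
Answer: none

Derivation:
Node E's children (from adjacency): (leaf)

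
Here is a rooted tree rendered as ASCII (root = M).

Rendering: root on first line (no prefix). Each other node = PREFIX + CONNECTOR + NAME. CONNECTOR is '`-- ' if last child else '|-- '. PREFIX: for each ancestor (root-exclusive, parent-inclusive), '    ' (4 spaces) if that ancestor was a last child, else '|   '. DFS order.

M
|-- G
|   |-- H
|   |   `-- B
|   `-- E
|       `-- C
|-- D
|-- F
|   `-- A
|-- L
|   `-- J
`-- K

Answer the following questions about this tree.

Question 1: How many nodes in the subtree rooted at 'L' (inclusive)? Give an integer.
Subtree rooted at L contains: J, L
Count = 2

Answer: 2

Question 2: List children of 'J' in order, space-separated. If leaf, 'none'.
Answer: none

Derivation:
Node J's children (from adjacency): (leaf)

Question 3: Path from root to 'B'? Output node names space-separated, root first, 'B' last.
Answer: M G H B

Derivation:
Walk down from root: M -> G -> H -> B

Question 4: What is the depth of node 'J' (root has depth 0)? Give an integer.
Path from root to J: M -> L -> J
Depth = number of edges = 2

Answer: 2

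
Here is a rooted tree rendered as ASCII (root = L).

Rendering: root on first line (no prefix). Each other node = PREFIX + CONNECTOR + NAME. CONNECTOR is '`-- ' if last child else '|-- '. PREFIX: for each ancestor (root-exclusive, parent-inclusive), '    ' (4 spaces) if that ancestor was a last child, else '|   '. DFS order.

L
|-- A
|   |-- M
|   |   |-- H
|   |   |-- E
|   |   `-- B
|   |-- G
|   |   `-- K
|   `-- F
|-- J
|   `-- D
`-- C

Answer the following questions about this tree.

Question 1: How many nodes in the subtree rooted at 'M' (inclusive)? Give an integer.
Answer: 4

Derivation:
Subtree rooted at M contains: B, E, H, M
Count = 4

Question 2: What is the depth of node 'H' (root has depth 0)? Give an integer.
Answer: 3

Derivation:
Path from root to H: L -> A -> M -> H
Depth = number of edges = 3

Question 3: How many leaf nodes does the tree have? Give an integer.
Answer: 7

Derivation:
Leaves (nodes with no children): B, C, D, E, F, H, K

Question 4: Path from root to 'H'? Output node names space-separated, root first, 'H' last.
Walk down from root: L -> A -> M -> H

Answer: L A M H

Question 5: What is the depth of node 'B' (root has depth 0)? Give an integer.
Path from root to B: L -> A -> M -> B
Depth = number of edges = 3

Answer: 3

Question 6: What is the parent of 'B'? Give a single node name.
Scan adjacency: B appears as child of M

Answer: M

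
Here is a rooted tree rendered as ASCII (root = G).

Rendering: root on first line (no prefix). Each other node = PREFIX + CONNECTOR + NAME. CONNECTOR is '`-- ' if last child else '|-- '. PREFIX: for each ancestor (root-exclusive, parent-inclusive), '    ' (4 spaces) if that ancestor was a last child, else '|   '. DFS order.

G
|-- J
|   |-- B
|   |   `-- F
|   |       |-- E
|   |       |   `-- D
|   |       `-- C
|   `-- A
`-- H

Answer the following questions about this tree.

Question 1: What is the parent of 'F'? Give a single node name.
Scan adjacency: F appears as child of B

Answer: B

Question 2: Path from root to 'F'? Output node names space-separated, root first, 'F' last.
Answer: G J B F

Derivation:
Walk down from root: G -> J -> B -> F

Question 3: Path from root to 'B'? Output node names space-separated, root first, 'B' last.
Answer: G J B

Derivation:
Walk down from root: G -> J -> B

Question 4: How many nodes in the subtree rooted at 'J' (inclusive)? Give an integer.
Subtree rooted at J contains: A, B, C, D, E, F, J
Count = 7

Answer: 7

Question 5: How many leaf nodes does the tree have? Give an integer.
Leaves (nodes with no children): A, C, D, H

Answer: 4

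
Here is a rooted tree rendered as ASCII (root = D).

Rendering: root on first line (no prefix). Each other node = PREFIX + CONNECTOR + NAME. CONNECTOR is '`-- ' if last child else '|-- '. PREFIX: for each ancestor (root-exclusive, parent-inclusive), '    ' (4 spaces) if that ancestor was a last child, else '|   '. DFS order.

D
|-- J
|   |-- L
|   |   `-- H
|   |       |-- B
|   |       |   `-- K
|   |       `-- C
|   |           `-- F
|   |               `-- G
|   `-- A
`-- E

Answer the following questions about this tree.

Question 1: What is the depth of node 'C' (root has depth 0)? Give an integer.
Answer: 4

Derivation:
Path from root to C: D -> J -> L -> H -> C
Depth = number of edges = 4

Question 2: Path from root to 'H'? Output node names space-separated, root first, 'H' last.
Walk down from root: D -> J -> L -> H

Answer: D J L H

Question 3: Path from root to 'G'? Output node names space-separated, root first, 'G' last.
Walk down from root: D -> J -> L -> H -> C -> F -> G

Answer: D J L H C F G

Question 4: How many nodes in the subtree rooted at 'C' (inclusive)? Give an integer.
Answer: 3

Derivation:
Subtree rooted at C contains: C, F, G
Count = 3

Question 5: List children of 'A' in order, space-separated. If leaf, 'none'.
Answer: none

Derivation:
Node A's children (from adjacency): (leaf)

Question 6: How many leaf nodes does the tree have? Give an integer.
Answer: 4

Derivation:
Leaves (nodes with no children): A, E, G, K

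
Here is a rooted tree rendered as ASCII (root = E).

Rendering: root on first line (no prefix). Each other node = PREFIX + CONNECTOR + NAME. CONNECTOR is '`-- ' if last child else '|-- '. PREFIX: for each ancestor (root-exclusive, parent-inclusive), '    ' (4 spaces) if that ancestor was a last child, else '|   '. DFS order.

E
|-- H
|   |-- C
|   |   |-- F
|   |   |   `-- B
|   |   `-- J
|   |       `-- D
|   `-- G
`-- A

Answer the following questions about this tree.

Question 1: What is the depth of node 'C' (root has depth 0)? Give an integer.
Answer: 2

Derivation:
Path from root to C: E -> H -> C
Depth = number of edges = 2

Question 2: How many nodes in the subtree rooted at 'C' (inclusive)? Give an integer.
Subtree rooted at C contains: B, C, D, F, J
Count = 5

Answer: 5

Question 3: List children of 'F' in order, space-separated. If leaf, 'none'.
Answer: B

Derivation:
Node F's children (from adjacency): B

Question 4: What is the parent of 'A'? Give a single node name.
Answer: E

Derivation:
Scan adjacency: A appears as child of E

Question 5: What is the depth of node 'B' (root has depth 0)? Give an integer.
Answer: 4

Derivation:
Path from root to B: E -> H -> C -> F -> B
Depth = number of edges = 4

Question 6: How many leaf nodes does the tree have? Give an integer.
Leaves (nodes with no children): A, B, D, G

Answer: 4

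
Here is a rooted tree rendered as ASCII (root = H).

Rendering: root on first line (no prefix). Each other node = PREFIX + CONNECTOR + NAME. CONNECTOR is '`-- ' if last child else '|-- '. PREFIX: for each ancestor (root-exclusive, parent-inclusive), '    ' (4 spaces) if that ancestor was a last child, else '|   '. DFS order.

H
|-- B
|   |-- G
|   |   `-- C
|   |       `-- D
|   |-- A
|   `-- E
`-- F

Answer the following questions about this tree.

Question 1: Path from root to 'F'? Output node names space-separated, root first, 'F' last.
Walk down from root: H -> F

Answer: H F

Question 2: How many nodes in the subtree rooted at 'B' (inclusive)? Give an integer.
Subtree rooted at B contains: A, B, C, D, E, G
Count = 6

Answer: 6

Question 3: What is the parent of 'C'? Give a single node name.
Scan adjacency: C appears as child of G

Answer: G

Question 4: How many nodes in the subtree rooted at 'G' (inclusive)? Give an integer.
Answer: 3

Derivation:
Subtree rooted at G contains: C, D, G
Count = 3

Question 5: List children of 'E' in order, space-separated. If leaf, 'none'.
Answer: none

Derivation:
Node E's children (from adjacency): (leaf)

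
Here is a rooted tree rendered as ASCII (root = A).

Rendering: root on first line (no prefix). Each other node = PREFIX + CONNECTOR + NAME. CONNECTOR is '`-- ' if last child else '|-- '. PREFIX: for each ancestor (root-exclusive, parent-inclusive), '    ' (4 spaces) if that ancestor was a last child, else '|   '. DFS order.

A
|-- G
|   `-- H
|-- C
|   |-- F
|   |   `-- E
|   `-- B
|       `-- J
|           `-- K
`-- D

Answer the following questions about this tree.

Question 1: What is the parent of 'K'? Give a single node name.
Scan adjacency: K appears as child of J

Answer: J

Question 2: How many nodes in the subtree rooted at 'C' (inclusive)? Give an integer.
Answer: 6

Derivation:
Subtree rooted at C contains: B, C, E, F, J, K
Count = 6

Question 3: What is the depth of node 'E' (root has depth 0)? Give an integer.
Answer: 3

Derivation:
Path from root to E: A -> C -> F -> E
Depth = number of edges = 3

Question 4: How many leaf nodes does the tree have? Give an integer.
Answer: 4

Derivation:
Leaves (nodes with no children): D, E, H, K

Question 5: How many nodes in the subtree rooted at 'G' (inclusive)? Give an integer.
Answer: 2

Derivation:
Subtree rooted at G contains: G, H
Count = 2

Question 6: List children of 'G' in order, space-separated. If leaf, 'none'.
Answer: H

Derivation:
Node G's children (from adjacency): H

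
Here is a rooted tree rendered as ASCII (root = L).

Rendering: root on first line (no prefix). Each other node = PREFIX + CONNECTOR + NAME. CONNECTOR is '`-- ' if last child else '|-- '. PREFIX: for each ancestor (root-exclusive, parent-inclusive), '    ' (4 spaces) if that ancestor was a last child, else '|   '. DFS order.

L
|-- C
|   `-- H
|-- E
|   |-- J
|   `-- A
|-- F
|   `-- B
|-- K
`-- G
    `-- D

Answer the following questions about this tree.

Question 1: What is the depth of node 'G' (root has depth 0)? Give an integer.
Path from root to G: L -> G
Depth = number of edges = 1

Answer: 1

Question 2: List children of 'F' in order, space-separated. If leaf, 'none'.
Answer: B

Derivation:
Node F's children (from adjacency): B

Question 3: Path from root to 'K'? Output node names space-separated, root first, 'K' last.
Walk down from root: L -> K

Answer: L K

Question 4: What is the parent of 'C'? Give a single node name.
Scan adjacency: C appears as child of L

Answer: L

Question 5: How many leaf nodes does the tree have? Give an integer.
Leaves (nodes with no children): A, B, D, H, J, K

Answer: 6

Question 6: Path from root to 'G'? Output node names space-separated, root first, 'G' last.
Answer: L G

Derivation:
Walk down from root: L -> G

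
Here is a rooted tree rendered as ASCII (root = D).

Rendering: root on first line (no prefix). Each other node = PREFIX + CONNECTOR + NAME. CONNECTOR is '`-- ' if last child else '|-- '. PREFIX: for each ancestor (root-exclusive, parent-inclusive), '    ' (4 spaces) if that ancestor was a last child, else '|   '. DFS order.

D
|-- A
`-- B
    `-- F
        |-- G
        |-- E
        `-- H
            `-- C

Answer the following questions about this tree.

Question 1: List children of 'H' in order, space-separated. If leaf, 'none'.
Node H's children (from adjacency): C

Answer: C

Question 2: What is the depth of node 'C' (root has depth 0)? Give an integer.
Answer: 4

Derivation:
Path from root to C: D -> B -> F -> H -> C
Depth = number of edges = 4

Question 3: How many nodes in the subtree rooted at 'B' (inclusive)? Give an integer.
Subtree rooted at B contains: B, C, E, F, G, H
Count = 6

Answer: 6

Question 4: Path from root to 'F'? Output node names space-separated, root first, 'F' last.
Walk down from root: D -> B -> F

Answer: D B F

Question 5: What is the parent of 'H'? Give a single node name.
Answer: F

Derivation:
Scan adjacency: H appears as child of F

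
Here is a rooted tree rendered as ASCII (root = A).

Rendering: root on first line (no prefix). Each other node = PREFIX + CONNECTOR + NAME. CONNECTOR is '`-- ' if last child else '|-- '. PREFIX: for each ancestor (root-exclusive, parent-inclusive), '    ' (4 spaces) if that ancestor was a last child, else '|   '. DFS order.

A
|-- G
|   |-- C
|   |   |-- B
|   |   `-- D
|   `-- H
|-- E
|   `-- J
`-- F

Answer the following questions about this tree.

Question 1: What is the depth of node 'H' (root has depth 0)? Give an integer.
Path from root to H: A -> G -> H
Depth = number of edges = 2

Answer: 2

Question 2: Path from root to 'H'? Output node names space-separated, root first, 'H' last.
Walk down from root: A -> G -> H

Answer: A G H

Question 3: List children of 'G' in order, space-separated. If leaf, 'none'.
Node G's children (from adjacency): C, H

Answer: C H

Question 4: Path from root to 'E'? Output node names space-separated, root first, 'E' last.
Answer: A E

Derivation:
Walk down from root: A -> E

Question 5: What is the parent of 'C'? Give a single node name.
Scan adjacency: C appears as child of G

Answer: G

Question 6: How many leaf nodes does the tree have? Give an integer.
Leaves (nodes with no children): B, D, F, H, J

Answer: 5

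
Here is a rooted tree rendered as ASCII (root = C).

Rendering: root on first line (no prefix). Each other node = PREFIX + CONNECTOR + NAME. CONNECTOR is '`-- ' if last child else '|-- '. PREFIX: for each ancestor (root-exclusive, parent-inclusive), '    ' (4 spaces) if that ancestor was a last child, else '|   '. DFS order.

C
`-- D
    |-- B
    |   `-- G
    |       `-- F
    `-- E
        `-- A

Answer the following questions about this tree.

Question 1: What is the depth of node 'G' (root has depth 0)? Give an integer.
Path from root to G: C -> D -> B -> G
Depth = number of edges = 3

Answer: 3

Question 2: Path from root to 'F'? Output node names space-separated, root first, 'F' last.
Answer: C D B G F

Derivation:
Walk down from root: C -> D -> B -> G -> F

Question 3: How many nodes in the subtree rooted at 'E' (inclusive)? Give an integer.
Answer: 2

Derivation:
Subtree rooted at E contains: A, E
Count = 2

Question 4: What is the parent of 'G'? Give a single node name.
Scan adjacency: G appears as child of B

Answer: B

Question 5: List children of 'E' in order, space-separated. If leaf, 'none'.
Answer: A

Derivation:
Node E's children (from adjacency): A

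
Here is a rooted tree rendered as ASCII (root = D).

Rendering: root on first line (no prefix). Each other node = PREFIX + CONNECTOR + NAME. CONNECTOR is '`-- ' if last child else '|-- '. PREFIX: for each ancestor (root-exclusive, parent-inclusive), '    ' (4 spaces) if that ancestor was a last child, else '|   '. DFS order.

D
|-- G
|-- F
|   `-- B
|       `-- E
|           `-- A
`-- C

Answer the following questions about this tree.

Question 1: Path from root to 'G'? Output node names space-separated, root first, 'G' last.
Walk down from root: D -> G

Answer: D G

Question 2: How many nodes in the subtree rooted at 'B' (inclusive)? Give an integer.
Subtree rooted at B contains: A, B, E
Count = 3

Answer: 3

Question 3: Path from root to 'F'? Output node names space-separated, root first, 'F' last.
Walk down from root: D -> F

Answer: D F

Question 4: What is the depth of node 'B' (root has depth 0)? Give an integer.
Path from root to B: D -> F -> B
Depth = number of edges = 2

Answer: 2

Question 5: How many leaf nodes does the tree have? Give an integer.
Leaves (nodes with no children): A, C, G

Answer: 3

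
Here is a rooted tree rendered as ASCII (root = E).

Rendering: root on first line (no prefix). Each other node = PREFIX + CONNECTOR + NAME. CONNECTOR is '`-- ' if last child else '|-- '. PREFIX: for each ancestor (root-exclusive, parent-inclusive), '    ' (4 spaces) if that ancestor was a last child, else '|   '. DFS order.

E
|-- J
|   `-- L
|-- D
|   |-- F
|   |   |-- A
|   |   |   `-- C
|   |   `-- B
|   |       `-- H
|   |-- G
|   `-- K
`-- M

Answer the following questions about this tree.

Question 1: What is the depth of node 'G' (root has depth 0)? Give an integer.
Answer: 2

Derivation:
Path from root to G: E -> D -> G
Depth = number of edges = 2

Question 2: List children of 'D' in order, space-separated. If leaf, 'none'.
Node D's children (from adjacency): F, G, K

Answer: F G K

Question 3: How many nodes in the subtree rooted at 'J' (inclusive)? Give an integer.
Subtree rooted at J contains: J, L
Count = 2

Answer: 2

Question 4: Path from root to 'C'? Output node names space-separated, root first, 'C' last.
Walk down from root: E -> D -> F -> A -> C

Answer: E D F A C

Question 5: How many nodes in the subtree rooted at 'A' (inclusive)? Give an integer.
Answer: 2

Derivation:
Subtree rooted at A contains: A, C
Count = 2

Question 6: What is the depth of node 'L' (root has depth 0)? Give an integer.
Path from root to L: E -> J -> L
Depth = number of edges = 2

Answer: 2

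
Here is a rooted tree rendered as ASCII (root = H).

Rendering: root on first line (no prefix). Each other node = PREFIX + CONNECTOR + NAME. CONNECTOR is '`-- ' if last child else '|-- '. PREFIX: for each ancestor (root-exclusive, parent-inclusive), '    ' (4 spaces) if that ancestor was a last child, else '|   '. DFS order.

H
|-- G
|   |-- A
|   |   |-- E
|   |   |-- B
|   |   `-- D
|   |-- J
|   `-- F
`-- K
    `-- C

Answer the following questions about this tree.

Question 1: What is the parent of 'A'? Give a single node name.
Answer: G

Derivation:
Scan adjacency: A appears as child of G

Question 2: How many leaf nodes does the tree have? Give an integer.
Leaves (nodes with no children): B, C, D, E, F, J

Answer: 6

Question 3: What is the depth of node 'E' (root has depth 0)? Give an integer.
Path from root to E: H -> G -> A -> E
Depth = number of edges = 3

Answer: 3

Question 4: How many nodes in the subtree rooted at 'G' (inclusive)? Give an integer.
Subtree rooted at G contains: A, B, D, E, F, G, J
Count = 7

Answer: 7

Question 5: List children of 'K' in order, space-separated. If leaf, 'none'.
Answer: C

Derivation:
Node K's children (from adjacency): C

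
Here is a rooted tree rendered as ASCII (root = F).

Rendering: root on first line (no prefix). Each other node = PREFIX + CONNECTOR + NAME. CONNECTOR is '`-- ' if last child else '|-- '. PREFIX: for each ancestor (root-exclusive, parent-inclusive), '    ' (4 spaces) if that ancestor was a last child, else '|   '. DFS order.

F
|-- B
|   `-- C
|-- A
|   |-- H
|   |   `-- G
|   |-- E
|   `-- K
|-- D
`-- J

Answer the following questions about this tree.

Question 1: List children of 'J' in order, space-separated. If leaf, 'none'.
Node J's children (from adjacency): (leaf)

Answer: none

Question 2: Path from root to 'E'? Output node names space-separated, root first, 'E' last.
Answer: F A E

Derivation:
Walk down from root: F -> A -> E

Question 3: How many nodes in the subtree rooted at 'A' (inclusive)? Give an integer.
Answer: 5

Derivation:
Subtree rooted at A contains: A, E, G, H, K
Count = 5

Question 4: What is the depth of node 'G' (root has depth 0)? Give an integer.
Answer: 3

Derivation:
Path from root to G: F -> A -> H -> G
Depth = number of edges = 3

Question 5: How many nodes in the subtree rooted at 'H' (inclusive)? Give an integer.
Answer: 2

Derivation:
Subtree rooted at H contains: G, H
Count = 2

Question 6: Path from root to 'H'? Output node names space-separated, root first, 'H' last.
Walk down from root: F -> A -> H

Answer: F A H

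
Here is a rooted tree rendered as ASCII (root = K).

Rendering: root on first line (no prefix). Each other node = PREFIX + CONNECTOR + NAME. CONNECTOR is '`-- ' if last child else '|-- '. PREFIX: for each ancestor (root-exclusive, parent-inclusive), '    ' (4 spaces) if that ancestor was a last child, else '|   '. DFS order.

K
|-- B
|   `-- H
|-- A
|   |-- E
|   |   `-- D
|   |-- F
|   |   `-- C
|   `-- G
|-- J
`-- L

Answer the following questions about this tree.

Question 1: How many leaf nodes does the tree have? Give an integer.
Leaves (nodes with no children): C, D, G, H, J, L

Answer: 6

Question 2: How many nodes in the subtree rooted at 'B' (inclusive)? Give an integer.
Subtree rooted at B contains: B, H
Count = 2

Answer: 2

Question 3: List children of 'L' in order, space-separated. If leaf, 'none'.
Node L's children (from adjacency): (leaf)

Answer: none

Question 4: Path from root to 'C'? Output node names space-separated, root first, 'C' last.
Answer: K A F C

Derivation:
Walk down from root: K -> A -> F -> C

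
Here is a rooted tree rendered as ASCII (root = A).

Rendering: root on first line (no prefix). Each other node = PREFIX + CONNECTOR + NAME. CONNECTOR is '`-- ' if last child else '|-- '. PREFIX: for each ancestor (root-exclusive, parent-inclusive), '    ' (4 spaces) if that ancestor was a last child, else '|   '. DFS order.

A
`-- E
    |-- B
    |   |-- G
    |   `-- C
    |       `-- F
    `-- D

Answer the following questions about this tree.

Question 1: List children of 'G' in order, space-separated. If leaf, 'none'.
Answer: none

Derivation:
Node G's children (from adjacency): (leaf)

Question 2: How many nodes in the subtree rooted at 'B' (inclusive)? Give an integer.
Answer: 4

Derivation:
Subtree rooted at B contains: B, C, F, G
Count = 4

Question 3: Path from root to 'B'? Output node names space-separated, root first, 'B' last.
Answer: A E B

Derivation:
Walk down from root: A -> E -> B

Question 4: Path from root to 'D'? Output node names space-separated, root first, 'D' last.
Walk down from root: A -> E -> D

Answer: A E D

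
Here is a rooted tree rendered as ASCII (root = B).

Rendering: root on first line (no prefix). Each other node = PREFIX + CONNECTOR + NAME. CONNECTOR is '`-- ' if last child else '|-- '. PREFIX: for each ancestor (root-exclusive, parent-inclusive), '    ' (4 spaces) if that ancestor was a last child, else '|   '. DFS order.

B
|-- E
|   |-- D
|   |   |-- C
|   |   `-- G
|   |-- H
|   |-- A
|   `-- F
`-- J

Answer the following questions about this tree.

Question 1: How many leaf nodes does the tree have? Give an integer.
Answer: 6

Derivation:
Leaves (nodes with no children): A, C, F, G, H, J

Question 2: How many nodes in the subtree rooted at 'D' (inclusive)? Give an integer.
Subtree rooted at D contains: C, D, G
Count = 3

Answer: 3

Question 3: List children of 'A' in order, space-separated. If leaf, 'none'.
Node A's children (from adjacency): (leaf)

Answer: none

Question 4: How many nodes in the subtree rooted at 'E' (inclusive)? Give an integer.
Answer: 7

Derivation:
Subtree rooted at E contains: A, C, D, E, F, G, H
Count = 7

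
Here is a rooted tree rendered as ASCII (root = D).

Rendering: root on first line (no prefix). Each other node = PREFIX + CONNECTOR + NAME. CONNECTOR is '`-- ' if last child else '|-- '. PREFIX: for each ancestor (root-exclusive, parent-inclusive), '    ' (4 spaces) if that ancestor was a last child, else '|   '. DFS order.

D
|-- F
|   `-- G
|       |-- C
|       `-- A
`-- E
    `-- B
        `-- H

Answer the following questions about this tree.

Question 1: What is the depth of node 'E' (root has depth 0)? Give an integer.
Answer: 1

Derivation:
Path from root to E: D -> E
Depth = number of edges = 1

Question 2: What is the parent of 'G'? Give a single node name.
Scan adjacency: G appears as child of F

Answer: F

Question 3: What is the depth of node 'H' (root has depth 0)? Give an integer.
Path from root to H: D -> E -> B -> H
Depth = number of edges = 3

Answer: 3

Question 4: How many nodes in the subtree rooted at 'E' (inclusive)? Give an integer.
Answer: 3

Derivation:
Subtree rooted at E contains: B, E, H
Count = 3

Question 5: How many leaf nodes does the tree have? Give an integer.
Leaves (nodes with no children): A, C, H

Answer: 3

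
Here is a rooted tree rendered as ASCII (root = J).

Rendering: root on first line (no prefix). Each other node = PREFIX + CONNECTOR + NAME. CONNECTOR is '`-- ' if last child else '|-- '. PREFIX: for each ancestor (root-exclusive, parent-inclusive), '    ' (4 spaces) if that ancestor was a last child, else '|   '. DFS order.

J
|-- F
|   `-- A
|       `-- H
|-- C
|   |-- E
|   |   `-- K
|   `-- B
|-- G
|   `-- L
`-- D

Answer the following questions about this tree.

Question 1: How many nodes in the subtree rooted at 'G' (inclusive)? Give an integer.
Answer: 2

Derivation:
Subtree rooted at G contains: G, L
Count = 2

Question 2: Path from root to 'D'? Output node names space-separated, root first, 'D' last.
Walk down from root: J -> D

Answer: J D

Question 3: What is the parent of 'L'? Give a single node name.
Scan adjacency: L appears as child of G

Answer: G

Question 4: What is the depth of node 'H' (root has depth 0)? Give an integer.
Path from root to H: J -> F -> A -> H
Depth = number of edges = 3

Answer: 3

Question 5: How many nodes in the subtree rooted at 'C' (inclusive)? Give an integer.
Answer: 4

Derivation:
Subtree rooted at C contains: B, C, E, K
Count = 4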